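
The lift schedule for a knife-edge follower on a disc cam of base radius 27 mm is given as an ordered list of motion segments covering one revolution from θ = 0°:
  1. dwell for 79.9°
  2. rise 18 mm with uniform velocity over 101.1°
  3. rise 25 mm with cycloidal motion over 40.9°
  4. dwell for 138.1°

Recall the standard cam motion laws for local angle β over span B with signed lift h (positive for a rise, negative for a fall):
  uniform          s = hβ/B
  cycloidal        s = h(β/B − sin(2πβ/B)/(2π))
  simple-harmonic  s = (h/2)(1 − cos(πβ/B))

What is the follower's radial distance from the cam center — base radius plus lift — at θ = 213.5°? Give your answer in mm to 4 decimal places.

seg 1 [0°–79.9°] dwell: s stays 0.0000
seg 2 [79.9°–181°] uniform, h=18: full span → s += 18 → s = 18.0000
seg 3 [181°–221.9°] cycloidal, h=25: θ=213.5° here. β=32.5, B=40.9. 25·(0.7946 − sin(2π·0.7946)/(2π)) = 23.6890 → s = 41.6890
radial distance = base radius + s = 27 + 41.6890 = 68.6890

68.6890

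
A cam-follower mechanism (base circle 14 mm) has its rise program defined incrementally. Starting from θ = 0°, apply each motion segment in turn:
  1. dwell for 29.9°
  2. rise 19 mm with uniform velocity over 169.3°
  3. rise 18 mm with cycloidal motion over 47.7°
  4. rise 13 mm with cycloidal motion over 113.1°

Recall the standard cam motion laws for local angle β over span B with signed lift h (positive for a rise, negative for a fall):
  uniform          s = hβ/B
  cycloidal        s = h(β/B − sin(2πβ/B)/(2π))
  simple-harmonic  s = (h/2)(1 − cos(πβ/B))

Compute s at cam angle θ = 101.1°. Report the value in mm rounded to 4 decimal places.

seg 1 [0°–29.9°] dwell: s stays 0.0000
seg 2 [29.9°–199.2°] uniform, h=19: θ=101.1° here. β=71.2, B=169.3. 19·71.2/169.3 = 7.9905 → s = 7.9905

7.9905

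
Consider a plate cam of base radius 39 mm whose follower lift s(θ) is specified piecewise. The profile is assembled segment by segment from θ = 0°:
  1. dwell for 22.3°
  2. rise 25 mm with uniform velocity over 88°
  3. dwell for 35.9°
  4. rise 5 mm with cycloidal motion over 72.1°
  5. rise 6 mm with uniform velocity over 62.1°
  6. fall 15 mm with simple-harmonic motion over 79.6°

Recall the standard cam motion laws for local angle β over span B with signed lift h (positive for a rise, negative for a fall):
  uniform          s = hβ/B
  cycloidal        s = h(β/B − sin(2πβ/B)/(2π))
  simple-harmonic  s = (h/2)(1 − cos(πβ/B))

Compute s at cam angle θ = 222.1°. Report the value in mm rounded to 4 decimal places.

seg 1 [0°–22.3°] dwell: s stays 0.0000
seg 2 [22.3°–110.3°] uniform, h=25: full span → s += 25 → s = 25.0000
seg 3 [110.3°–146.2°] dwell: s stays 25.0000
seg 4 [146.2°–218.3°] cycloidal, h=5: full span → s += 5 → s = 30.0000
seg 5 [218.3°–280.4°] uniform, h=6: θ=222.1° here. β=3.8, B=62.1. 6·3.8/62.1 = 0.3671 → s = 30.3671

30.3671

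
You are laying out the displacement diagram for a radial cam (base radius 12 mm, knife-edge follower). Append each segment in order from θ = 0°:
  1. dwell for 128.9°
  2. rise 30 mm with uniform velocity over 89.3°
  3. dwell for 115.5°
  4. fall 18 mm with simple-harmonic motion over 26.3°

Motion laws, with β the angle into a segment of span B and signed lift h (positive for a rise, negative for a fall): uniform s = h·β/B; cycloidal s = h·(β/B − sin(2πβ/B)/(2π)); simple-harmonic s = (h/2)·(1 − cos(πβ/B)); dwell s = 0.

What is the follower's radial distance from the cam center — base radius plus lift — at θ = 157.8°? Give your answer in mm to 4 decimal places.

seg 1 [0°–128.9°] dwell: s stays 0.0000
seg 2 [128.9°–218.2°] uniform, h=30: θ=157.8° here. β=28.9, B=89.3. 30·28.9/89.3 = 9.7088 → s = 9.7088
radial distance = base radius + s = 12 + 9.7088 = 21.7088

21.7088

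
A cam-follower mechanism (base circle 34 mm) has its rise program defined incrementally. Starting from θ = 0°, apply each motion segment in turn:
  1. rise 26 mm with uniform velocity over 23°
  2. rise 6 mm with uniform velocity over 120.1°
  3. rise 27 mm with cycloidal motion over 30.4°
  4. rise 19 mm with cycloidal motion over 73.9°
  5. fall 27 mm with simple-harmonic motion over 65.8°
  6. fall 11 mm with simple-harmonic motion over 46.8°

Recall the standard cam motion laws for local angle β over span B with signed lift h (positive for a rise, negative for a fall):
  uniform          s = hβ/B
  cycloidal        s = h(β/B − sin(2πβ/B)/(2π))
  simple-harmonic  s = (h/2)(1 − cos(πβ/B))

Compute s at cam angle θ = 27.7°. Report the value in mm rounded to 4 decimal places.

seg 1 [0°–23°] uniform, h=26: full span → s += 26 → s = 26.0000
seg 2 [23°–143.1°] uniform, h=6: θ=27.7° here. β=4.7, B=120.1. 6·4.7/120.1 = 0.2348 → s = 26.2348

26.2348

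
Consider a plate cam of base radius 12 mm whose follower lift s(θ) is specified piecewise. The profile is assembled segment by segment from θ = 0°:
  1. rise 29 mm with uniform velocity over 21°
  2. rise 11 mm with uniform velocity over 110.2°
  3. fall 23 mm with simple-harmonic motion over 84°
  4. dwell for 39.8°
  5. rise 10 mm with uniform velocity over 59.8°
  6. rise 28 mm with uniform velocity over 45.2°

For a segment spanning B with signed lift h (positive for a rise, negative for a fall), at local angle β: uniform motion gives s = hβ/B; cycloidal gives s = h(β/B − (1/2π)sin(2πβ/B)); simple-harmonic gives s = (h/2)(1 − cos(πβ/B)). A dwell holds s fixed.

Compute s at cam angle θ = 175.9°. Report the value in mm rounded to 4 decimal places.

seg 1 [0°–21°] uniform, h=29: full span → s += 29 → s = 29.0000
seg 2 [21°–131.2°] uniform, h=11: full span → s += 11 → s = 40.0000
seg 3 [131.2°–215.2°] simple-harmonic, h=-23: θ=175.9° here. β=44.7, B=84. -23/2·(1 − cos(π·0.5321)) = -12.6593 → s = 27.3407

27.3407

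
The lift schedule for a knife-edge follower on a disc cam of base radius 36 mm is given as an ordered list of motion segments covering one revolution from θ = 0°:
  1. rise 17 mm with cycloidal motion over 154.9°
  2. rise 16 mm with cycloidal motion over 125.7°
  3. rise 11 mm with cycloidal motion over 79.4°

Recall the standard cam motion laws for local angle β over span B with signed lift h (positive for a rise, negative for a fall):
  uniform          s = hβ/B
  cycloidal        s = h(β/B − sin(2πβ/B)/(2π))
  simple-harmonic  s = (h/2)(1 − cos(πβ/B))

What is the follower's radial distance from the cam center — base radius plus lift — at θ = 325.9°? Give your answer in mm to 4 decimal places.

seg 1 [0°–154.9°] cycloidal, h=17: full span → s += 17 → s = 17.0000
seg 2 [154.9°–280.6°] cycloidal, h=16: full span → s += 16 → s = 33.0000
seg 3 [280.6°–360°] cycloidal, h=11: θ=325.9° here. β=45.3, B=79.4. 11·(0.5705 − sin(2π·0.5705)/(2π)) = 7.0265 → s = 40.0265
radial distance = base radius + s = 36 + 40.0265 = 76.0265

76.0265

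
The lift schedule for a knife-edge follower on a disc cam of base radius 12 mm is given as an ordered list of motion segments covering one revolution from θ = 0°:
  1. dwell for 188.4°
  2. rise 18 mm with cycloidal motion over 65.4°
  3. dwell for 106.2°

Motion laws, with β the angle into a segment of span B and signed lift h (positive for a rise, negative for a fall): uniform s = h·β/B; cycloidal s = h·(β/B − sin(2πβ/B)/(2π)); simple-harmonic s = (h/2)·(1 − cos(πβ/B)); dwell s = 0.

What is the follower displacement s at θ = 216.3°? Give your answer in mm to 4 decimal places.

seg 1 [0°–188.4°] dwell: s stays 0.0000
seg 2 [188.4°–253.8°] cycloidal, h=18: θ=216.3° here. β=27.9, B=65.4. 18·(0.4266 − sin(2π·0.4266)/(2π)) = 6.4041 → s = 6.4041

6.4041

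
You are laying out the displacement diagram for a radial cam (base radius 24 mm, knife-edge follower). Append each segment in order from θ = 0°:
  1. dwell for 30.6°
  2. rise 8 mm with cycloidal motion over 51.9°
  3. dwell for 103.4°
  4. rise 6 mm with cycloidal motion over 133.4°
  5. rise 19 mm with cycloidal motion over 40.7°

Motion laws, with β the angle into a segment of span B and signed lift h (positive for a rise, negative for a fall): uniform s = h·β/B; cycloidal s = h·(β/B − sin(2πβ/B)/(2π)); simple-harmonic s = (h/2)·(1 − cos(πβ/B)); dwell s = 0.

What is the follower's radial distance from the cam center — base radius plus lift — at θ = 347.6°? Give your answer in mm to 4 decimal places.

seg 1 [0°–30.6°] dwell: s stays 0.0000
seg 2 [30.6°–82.5°] cycloidal, h=8: full span → s += 8 → s = 8.0000
seg 3 [82.5°–185.9°] dwell: s stays 8.0000
seg 4 [185.9°–319.3°] cycloidal, h=6: full span → s += 6 → s = 14.0000
seg 5 [319.3°–360°] cycloidal, h=19: θ=347.6° here. β=28.3, B=40.7. 19·(0.6953 − sin(2π·0.6953)/(2π)) = 16.0586 → s = 30.0586
radial distance = base radius + s = 24 + 30.0586 = 54.0586

54.0586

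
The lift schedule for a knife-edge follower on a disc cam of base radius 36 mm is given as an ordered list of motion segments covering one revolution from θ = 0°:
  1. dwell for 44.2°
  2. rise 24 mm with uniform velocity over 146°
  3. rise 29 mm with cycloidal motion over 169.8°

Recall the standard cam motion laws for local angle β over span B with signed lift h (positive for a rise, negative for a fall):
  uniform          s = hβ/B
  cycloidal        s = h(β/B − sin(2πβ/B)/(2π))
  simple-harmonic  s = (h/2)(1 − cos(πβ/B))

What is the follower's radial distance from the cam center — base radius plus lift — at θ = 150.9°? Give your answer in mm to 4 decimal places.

seg 1 [0°–44.2°] dwell: s stays 0.0000
seg 2 [44.2°–190.2°] uniform, h=24: θ=150.9° here. β=106.7, B=146. 24·106.7/146 = 17.5397 → s = 17.5397
radial distance = base radius + s = 36 + 17.5397 = 53.5397

53.5397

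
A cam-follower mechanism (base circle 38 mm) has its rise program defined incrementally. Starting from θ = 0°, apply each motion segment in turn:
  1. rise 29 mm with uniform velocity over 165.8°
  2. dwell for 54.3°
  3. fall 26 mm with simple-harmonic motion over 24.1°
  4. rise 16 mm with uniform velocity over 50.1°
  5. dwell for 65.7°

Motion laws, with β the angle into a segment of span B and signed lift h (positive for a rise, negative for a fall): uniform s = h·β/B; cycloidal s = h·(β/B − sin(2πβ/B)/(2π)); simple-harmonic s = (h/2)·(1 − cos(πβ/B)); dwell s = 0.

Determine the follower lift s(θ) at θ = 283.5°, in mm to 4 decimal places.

seg 1 [0°–165.8°] uniform, h=29: full span → s += 29 → s = 29.0000
seg 2 [165.8°–220.1°] dwell: s stays 29.0000
seg 3 [220.1°–244.2°] simple-harmonic, h=-26: full span → s += -26 → s = 3.0000
seg 4 [244.2°–294.3°] uniform, h=16: θ=283.5° here. β=39.3, B=50.1. 16·39.3/50.1 = 12.5509 → s = 15.5509

15.5509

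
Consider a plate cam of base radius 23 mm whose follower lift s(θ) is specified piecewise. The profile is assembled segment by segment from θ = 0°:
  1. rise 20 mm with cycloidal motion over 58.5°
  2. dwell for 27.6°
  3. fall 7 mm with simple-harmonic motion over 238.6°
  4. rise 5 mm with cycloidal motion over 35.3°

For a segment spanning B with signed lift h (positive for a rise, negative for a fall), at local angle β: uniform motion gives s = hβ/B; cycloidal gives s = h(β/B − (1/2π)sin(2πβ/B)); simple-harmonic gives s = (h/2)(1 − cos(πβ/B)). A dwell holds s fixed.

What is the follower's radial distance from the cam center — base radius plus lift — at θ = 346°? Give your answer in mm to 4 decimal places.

seg 1 [0°–58.5°] cycloidal, h=20: full span → s += 20 → s = 20.0000
seg 2 [58.5°–86.1°] dwell: s stays 20.0000
seg 3 [86.1°–324.7°] simple-harmonic, h=-7: full span → s += -7 → s = 13.0000
seg 4 [324.7°–360°] cycloidal, h=5: θ=346° here. β=21.3, B=35.3. 5·(0.6034 − sin(2π·0.6034)/(2π)) = 3.4984 → s = 16.4984
radial distance = base radius + s = 23 + 16.4984 = 39.4984

39.4984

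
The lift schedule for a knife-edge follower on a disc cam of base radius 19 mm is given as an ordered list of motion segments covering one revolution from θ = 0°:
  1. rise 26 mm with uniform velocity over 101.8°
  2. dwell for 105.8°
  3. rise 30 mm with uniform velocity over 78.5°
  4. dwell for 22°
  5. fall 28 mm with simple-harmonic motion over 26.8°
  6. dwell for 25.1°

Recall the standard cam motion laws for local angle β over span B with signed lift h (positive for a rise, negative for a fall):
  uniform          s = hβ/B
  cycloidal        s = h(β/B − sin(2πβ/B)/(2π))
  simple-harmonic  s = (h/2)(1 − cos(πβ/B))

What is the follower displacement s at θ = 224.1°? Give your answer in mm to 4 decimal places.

seg 1 [0°–101.8°] uniform, h=26: full span → s += 26 → s = 26.0000
seg 2 [101.8°–207.6°] dwell: s stays 26.0000
seg 3 [207.6°–286.1°] uniform, h=30: θ=224.1° here. β=16.5, B=78.5. 30·16.5/78.5 = 6.3057 → s = 32.3057

32.3057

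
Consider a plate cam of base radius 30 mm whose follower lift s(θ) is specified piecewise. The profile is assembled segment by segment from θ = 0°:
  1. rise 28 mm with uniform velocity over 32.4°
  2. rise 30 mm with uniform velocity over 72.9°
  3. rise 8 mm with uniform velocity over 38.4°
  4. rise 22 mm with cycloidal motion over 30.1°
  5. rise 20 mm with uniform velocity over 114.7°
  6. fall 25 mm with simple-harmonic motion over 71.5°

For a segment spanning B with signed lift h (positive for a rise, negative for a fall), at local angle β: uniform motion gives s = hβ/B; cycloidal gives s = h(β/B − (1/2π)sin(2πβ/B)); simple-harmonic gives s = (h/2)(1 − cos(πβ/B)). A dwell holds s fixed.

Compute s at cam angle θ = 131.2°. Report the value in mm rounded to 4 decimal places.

seg 1 [0°–32.4°] uniform, h=28: full span → s += 28 → s = 28.0000
seg 2 [32.4°–105.3°] uniform, h=30: full span → s += 30 → s = 58.0000
seg 3 [105.3°–143.7°] uniform, h=8: θ=131.2° here. β=25.9, B=38.4. 8·25.9/38.4 = 5.3958 → s = 63.3958

63.3958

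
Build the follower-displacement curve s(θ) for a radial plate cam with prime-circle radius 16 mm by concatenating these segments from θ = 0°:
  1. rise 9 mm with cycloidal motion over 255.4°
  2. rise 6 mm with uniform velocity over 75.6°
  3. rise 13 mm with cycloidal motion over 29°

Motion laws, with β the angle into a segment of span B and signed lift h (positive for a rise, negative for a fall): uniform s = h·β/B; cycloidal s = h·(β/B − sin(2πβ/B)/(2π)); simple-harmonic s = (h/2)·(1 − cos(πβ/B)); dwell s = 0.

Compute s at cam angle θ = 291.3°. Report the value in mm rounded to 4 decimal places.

seg 1 [0°–255.4°] cycloidal, h=9: full span → s += 9 → s = 9.0000
seg 2 [255.4°–331°] uniform, h=6: θ=291.3° here. β=35.9, B=75.6. 6·35.9/75.6 = 2.8492 → s = 11.8492

11.8492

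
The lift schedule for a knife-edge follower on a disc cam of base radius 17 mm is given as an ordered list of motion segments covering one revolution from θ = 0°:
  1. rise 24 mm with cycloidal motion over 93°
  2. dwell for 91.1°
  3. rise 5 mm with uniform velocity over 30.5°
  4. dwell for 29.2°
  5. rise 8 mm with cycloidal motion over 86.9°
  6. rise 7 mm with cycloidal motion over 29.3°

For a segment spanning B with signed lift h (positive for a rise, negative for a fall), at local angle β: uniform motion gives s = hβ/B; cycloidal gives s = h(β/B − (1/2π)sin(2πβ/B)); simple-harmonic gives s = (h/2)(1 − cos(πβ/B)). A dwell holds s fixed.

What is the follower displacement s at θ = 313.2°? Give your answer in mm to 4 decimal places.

seg 1 [0°–93°] cycloidal, h=24: full span → s += 24 → s = 24.0000
seg 2 [93°–184.1°] dwell: s stays 24.0000
seg 3 [184.1°–214.6°] uniform, h=5: full span → s += 5 → s = 29.0000
seg 4 [214.6°–243.8°] dwell: s stays 29.0000
seg 5 [243.8°–330.7°] cycloidal, h=8: θ=313.2° here. β=69.4, B=86.9. 8·(0.7986 − sin(2π·0.7986)/(2π)) = 7.6032 → s = 36.6032

36.6032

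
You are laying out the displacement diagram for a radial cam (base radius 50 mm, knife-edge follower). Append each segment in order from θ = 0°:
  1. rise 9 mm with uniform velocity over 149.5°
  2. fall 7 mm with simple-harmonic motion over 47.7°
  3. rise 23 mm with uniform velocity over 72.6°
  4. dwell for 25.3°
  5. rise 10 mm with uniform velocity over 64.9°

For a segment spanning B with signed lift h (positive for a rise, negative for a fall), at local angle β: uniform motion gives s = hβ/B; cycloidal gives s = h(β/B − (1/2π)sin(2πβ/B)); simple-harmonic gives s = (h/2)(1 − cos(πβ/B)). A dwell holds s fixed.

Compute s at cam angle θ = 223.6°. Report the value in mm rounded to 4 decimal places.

seg 1 [0°–149.5°] uniform, h=9: full span → s += 9 → s = 9.0000
seg 2 [149.5°–197.2°] simple-harmonic, h=-7: full span → s += -7 → s = 2.0000
seg 3 [197.2°–269.8°] uniform, h=23: θ=223.6° here. β=26.4, B=72.6. 23·26.4/72.6 = 8.3636 → s = 10.3636

10.3636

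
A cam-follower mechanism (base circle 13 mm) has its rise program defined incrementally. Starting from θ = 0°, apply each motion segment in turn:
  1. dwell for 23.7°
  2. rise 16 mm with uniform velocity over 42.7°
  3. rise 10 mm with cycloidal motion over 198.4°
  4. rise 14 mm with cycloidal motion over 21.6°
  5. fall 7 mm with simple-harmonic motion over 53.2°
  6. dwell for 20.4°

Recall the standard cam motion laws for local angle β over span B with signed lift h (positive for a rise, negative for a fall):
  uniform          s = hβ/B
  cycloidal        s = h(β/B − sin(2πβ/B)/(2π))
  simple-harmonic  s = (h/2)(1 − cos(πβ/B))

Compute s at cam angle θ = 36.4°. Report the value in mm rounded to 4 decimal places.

seg 1 [0°–23.7°] dwell: s stays 0.0000
seg 2 [23.7°–66.4°] uniform, h=16: θ=36.4° here. β=12.7, B=42.7. 16·12.7/42.7 = 4.7588 → s = 4.7588

4.7588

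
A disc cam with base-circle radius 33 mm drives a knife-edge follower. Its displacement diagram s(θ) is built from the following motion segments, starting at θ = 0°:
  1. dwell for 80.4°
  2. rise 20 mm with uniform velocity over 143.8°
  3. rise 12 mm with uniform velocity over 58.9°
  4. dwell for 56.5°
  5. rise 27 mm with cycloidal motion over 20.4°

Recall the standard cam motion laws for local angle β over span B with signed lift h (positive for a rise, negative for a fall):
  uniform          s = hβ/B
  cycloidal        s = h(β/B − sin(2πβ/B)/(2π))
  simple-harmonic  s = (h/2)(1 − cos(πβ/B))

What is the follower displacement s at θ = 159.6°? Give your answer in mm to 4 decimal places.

seg 1 [0°–80.4°] dwell: s stays 0.0000
seg 2 [80.4°–224.2°] uniform, h=20: θ=159.6° here. β=79.2, B=143.8. 20·79.2/143.8 = 11.0153 → s = 11.0153

11.0153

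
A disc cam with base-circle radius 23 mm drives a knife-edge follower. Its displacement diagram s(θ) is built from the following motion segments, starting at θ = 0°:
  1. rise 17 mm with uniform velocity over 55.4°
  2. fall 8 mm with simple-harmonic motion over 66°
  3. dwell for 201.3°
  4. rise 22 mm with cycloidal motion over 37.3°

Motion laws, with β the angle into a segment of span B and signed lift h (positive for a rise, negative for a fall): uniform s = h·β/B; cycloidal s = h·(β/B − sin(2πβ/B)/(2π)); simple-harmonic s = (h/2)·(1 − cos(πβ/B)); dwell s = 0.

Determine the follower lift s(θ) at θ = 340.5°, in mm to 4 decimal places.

seg 1 [0°–55.4°] uniform, h=17: full span → s += 17 → s = 17.0000
seg 2 [55.4°–121.4°] simple-harmonic, h=-8: full span → s += -8 → s = 9.0000
seg 3 [121.4°–322.7°] dwell: s stays 9.0000
seg 4 [322.7°–360°] cycloidal, h=22: θ=340.5° here. β=17.8, B=37.3. 22·(0.4772 − sin(2π·0.4772)/(2π)) = 9.9990 → s = 18.9990

18.9990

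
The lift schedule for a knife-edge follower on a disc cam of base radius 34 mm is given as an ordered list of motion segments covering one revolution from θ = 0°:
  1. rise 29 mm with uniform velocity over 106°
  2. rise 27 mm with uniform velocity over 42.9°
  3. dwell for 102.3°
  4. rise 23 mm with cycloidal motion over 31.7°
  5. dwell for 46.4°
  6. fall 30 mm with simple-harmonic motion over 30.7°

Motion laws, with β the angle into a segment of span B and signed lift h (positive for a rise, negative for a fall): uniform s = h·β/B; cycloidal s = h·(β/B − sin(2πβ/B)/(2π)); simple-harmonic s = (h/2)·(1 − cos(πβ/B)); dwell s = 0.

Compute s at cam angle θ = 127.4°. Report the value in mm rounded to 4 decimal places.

seg 1 [0°–106°] uniform, h=29: full span → s += 29 → s = 29.0000
seg 2 [106°–148.9°] uniform, h=27: θ=127.4° here. β=21.4, B=42.9. 27·21.4/42.9 = 13.4685 → s = 42.4685

42.4685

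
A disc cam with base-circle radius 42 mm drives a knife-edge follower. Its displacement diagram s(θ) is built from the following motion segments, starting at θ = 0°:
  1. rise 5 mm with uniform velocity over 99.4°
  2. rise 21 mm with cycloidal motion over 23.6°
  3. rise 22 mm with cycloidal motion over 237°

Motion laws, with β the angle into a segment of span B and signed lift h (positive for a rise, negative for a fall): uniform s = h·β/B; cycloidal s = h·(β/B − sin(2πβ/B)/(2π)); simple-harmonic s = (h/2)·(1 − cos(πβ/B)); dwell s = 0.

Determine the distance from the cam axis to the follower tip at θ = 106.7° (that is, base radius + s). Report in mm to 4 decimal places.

seg 1 [0°–99.4°] uniform, h=5: full span → s += 5 → s = 5.0000
seg 2 [99.4°–123°] cycloidal, h=21: θ=106.7° here. β=7.3, B=23.6. 21·(0.3093 − sin(2π·0.3093)/(2π)) = 3.3830 → s = 8.3830
radial distance = base radius + s = 42 + 8.3830 = 50.3830

50.3830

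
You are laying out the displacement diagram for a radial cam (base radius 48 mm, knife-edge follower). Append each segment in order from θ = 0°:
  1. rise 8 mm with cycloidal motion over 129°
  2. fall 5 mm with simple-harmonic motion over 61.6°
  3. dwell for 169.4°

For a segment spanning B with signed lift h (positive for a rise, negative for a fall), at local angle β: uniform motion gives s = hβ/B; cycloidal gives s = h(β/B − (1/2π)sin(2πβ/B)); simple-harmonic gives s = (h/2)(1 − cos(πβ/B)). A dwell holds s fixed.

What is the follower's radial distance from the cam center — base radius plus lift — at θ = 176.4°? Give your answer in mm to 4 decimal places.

seg 1 [0°–129°] cycloidal, h=8: full span → s += 8 → s = 8.0000
seg 2 [129°–190.6°] simple-harmonic, h=-5: θ=176.4° here. β=47.4, B=61.6. -5/2·(1 − cos(π·0.7695)) = -4.3726 → s = 3.6274
radial distance = base radius + s = 48 + 3.6274 = 51.6274

51.6274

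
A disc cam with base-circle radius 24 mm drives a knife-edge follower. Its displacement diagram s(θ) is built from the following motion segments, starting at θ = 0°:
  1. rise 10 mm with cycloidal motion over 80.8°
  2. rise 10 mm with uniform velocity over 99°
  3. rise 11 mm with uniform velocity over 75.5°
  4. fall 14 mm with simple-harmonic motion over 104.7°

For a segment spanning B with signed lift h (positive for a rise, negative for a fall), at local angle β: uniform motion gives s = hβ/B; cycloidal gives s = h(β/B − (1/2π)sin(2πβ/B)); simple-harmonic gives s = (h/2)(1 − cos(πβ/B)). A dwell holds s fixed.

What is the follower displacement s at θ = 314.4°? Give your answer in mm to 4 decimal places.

seg 1 [0°–80.8°] cycloidal, h=10: full span → s += 10 → s = 10.0000
seg 2 [80.8°–179.8°] uniform, h=10: full span → s += 10 → s = 20.0000
seg 3 [179.8°–255.3°] uniform, h=11: full span → s += 11 → s = 31.0000
seg 4 [255.3°–360°] simple-harmonic, h=-14: θ=314.4° here. β=59.1, B=104.7. -14/2·(1 − cos(π·0.5645)) = -8.4081 → s = 22.5919

22.5919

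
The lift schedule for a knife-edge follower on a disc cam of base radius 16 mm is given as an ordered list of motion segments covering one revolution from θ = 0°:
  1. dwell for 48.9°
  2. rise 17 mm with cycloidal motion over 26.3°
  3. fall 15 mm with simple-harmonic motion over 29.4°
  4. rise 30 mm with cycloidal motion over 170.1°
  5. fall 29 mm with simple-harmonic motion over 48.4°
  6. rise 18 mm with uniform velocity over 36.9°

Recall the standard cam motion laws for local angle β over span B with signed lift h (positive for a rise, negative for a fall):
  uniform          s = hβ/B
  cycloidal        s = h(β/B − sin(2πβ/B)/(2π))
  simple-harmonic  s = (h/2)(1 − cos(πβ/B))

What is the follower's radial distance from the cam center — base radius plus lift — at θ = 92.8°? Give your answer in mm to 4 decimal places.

seg 1 [0°–48.9°] dwell: s stays 0.0000
seg 2 [48.9°–75.2°] cycloidal, h=17: full span → s += 17 → s = 17.0000
seg 3 [75.2°–104.6°] simple-harmonic, h=-15: θ=92.8° here. β=17.6, B=29.4. -15/2·(1 − cos(π·0.5986)) = -9.7871 → s = 7.2129
radial distance = base radius + s = 16 + 7.2129 = 23.2129

23.2129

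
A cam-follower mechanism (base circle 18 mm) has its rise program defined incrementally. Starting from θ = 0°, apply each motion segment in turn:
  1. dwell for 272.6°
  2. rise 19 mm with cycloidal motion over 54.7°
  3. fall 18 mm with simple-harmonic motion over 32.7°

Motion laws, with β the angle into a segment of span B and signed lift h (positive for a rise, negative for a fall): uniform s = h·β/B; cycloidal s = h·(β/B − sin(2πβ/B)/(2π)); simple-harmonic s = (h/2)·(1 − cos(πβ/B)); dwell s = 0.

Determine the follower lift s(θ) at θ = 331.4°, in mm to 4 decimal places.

seg 1 [0°–272.6°] dwell: s stays 0.0000
seg 2 [272.6°–327.3°] cycloidal, h=19: full span → s += 19 → s = 19.0000
seg 3 [327.3°–360°] simple-harmonic, h=-18: θ=331.4° here. β=4.1, B=32.7. -18/2·(1 − cos(π·0.1254)) = -0.6892 → s = 18.3108

18.3108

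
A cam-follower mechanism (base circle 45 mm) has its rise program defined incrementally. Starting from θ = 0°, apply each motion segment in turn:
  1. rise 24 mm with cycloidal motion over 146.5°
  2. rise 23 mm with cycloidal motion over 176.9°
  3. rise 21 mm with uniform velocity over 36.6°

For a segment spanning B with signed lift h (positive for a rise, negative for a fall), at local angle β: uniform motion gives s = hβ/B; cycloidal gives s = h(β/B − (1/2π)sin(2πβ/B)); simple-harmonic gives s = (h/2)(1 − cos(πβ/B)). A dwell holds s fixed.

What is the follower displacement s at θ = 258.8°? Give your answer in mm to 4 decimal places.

seg 1 [0°–146.5°] cycloidal, h=24: full span → s += 24 → s = 24.0000
seg 2 [146.5°–323.4°] cycloidal, h=23: θ=258.8° here. β=112.3, B=176.9. 23·(0.6348 − sin(2π·0.6348)/(2π)) = 17.3440 → s = 41.3440

41.3440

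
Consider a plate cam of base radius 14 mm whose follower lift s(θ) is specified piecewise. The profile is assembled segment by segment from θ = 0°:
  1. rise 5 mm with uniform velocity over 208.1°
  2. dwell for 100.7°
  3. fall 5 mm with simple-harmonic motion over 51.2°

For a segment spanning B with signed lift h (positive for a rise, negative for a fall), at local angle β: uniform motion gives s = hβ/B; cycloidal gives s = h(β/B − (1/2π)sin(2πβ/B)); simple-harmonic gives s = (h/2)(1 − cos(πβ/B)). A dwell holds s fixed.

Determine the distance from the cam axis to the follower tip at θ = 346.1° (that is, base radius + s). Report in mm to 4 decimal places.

seg 1 [0°–208.1°] uniform, h=5: full span → s += 5 → s = 5.0000
seg 2 [208.1°–308.8°] dwell: s stays 5.0000
seg 3 [308.8°–360°] simple-harmonic, h=-5: θ=346.1° here. β=37.3, B=51.2. -5/2·(1 − cos(π·0.7285)) = -4.1445 → s = 0.8555
radial distance = base radius + s = 14 + 0.8555 = 14.8555

14.8555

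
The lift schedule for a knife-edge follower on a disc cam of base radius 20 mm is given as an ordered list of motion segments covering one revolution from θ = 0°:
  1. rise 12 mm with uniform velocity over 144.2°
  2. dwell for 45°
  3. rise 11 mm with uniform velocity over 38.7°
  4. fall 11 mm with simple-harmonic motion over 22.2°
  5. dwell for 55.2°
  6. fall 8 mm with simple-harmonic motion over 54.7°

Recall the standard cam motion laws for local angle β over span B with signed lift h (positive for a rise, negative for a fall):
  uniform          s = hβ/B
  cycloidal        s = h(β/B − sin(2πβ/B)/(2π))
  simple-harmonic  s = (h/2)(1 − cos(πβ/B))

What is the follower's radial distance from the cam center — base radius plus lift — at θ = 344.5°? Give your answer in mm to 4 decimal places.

seg 1 [0°–144.2°] uniform, h=12: full span → s += 12 → s = 12.0000
seg 2 [144.2°–189.2°] dwell: s stays 12.0000
seg 3 [189.2°–227.9°] uniform, h=11: full span → s += 11 → s = 23.0000
seg 4 [227.9°–250.1°] simple-harmonic, h=-11: full span → s += -11 → s = 12.0000
seg 5 [250.1°–305.3°] dwell: s stays 12.0000
seg 6 [305.3°–360°] simple-harmonic, h=-8: θ=344.5° here. β=39.2, B=54.7. -8/2·(1 − cos(π·0.7166)) = -6.5170 → s = 5.4830
radial distance = base radius + s = 20 + 5.4830 = 25.4830

25.4830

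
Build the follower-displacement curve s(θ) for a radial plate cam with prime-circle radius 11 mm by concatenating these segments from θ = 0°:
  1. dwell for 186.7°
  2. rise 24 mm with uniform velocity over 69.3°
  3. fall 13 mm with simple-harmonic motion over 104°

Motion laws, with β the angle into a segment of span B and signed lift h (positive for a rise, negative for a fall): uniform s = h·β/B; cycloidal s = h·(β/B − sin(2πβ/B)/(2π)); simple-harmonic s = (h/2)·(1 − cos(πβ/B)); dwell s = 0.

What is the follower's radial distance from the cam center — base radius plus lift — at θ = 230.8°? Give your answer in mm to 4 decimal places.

seg 1 [0°–186.7°] dwell: s stays 0.0000
seg 2 [186.7°–256°] uniform, h=24: θ=230.8° here. β=44.1, B=69.3. 24·44.1/69.3 = 15.2727 → s = 15.2727
radial distance = base radius + s = 11 + 15.2727 = 26.2727

26.2727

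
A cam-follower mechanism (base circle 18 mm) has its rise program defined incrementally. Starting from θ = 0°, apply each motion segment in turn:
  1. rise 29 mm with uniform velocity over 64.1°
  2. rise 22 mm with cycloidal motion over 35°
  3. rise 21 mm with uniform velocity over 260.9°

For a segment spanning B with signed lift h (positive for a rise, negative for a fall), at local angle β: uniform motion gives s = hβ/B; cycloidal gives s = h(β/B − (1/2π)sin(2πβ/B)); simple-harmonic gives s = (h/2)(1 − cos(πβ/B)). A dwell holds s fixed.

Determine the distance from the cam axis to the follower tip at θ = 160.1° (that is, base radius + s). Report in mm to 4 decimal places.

seg 1 [0°–64.1°] uniform, h=29: full span → s += 29 → s = 29.0000
seg 2 [64.1°–99.1°] cycloidal, h=22: full span → s += 22 → s = 51.0000
seg 3 [99.1°–360°] uniform, h=21: θ=160.1° here. β=61, B=260.9. 21·61/260.9 = 4.9099 → s = 55.9099
radial distance = base radius + s = 18 + 55.9099 = 73.9099

73.9099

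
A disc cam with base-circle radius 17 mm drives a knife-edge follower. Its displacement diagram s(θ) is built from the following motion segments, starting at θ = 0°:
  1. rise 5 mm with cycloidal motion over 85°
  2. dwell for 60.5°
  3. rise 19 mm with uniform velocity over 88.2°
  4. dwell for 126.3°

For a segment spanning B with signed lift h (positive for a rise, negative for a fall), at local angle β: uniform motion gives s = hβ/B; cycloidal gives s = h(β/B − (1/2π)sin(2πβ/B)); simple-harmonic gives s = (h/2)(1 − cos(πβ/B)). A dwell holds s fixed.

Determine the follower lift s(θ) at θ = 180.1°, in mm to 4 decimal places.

seg 1 [0°–85°] cycloidal, h=5: full span → s += 5 → s = 5.0000
seg 2 [85°–145.5°] dwell: s stays 5.0000
seg 3 [145.5°–233.7°] uniform, h=19: θ=180.1° here. β=34.6, B=88.2. 19·34.6/88.2 = 7.4535 → s = 12.4535

12.4535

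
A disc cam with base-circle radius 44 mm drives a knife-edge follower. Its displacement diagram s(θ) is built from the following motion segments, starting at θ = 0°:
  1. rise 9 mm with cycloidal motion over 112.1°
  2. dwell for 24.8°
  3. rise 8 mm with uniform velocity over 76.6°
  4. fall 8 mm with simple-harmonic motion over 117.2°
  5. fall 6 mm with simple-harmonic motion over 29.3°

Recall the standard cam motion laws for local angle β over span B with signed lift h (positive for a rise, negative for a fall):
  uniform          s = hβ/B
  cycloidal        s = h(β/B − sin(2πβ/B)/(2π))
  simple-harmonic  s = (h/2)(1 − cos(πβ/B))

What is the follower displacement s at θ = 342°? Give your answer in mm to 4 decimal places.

seg 1 [0°–112.1°] cycloidal, h=9: full span → s += 9 → s = 9.0000
seg 2 [112.1°–136.9°] dwell: s stays 9.0000
seg 3 [136.9°–213.5°] uniform, h=8: full span → s += 8 → s = 17.0000
seg 4 [213.5°–330.7°] simple-harmonic, h=-8: full span → s += -8 → s = 9.0000
seg 5 [330.7°–360°] simple-harmonic, h=-6: θ=342° here. β=11.3, B=29.3. -6/2·(1 − cos(π·0.3857)) = -1.9454 → s = 7.0546

7.0546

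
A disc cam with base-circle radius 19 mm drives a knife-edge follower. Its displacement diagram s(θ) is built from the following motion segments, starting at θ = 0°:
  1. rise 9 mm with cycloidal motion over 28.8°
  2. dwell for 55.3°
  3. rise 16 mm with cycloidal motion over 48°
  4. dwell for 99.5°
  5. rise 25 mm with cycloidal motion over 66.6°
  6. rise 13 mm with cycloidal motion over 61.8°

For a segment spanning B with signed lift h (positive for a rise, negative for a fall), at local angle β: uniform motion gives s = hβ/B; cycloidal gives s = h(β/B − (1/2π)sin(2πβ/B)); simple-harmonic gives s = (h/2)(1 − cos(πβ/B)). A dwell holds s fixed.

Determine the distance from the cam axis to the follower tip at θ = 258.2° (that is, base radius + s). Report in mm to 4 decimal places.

seg 1 [0°–28.8°] cycloidal, h=9: full span → s += 9 → s = 9.0000
seg 2 [28.8°–84.1°] dwell: s stays 9.0000
seg 3 [84.1°–132.1°] cycloidal, h=16: full span → s += 16 → s = 25.0000
seg 4 [132.1°–231.6°] dwell: s stays 25.0000
seg 5 [231.6°–298.2°] cycloidal, h=25: θ=258.2° here. β=26.6, B=66.6. 25·(0.3994 − sin(2π·0.3994)/(2π)) = 7.6341 → s = 32.6341
radial distance = base radius + s = 19 + 32.6341 = 51.6341

51.6341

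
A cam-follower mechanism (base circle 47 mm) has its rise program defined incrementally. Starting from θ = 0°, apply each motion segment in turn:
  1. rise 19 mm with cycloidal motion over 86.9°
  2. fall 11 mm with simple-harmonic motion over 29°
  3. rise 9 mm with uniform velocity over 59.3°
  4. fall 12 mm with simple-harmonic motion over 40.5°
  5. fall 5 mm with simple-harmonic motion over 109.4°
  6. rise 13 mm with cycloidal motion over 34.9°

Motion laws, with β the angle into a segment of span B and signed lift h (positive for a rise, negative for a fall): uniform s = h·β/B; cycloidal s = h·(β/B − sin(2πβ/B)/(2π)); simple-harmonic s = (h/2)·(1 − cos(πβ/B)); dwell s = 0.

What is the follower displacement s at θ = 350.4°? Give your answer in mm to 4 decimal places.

seg 1 [0°–86.9°] cycloidal, h=19: full span → s += 19 → s = 19.0000
seg 2 [86.9°–115.9°] simple-harmonic, h=-11: full span → s += -11 → s = 8.0000
seg 3 [115.9°–175.2°] uniform, h=9: full span → s += 9 → s = 17.0000
seg 4 [175.2°–215.7°] simple-harmonic, h=-12: full span → s += -12 → s = 5.0000
seg 5 [215.7°–325.1°] simple-harmonic, h=-5: full span → s += -5 → s = 0.0000
seg 6 [325.1°–360°] cycloidal, h=13: θ=350.4° here. β=25.3, B=34.9. 13·(0.7249 − sin(2π·0.7249)/(2π)) = 11.4675 → s = 11.4675

11.4675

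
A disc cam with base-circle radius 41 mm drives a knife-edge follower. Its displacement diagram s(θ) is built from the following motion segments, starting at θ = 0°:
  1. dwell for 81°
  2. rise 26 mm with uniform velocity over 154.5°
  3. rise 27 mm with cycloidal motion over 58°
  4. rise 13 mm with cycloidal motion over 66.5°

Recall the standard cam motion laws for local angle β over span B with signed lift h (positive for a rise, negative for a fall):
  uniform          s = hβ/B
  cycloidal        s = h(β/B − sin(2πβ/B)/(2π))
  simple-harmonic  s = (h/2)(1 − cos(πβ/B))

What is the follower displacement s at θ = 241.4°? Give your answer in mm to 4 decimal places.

seg 1 [0°–81°] dwell: s stays 0.0000
seg 2 [81°–235.5°] uniform, h=26: full span → s += 26 → s = 26.0000
seg 3 [235.5°–293.5°] cycloidal, h=27: θ=241.4° here. β=5.9, B=58. 27·(0.1017 − sin(2π·0.1017)/(2π)) = 0.1832 → s = 26.1832

26.1832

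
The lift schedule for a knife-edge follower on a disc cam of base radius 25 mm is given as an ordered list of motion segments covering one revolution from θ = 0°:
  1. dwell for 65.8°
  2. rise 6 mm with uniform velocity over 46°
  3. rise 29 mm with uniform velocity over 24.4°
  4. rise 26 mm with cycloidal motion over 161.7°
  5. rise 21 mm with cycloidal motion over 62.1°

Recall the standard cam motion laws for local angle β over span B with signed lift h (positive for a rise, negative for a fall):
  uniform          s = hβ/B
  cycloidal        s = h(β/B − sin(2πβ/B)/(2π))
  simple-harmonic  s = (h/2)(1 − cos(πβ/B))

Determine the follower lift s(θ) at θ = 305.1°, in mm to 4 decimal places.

seg 1 [0°–65.8°] dwell: s stays 0.0000
seg 2 [65.8°–111.8°] uniform, h=6: full span → s += 6 → s = 6.0000
seg 3 [111.8°–136.2°] uniform, h=29: full span → s += 29 → s = 35.0000
seg 4 [136.2°–297.9°] cycloidal, h=26: full span → s += 26 → s = 61.0000
seg 5 [297.9°–360°] cycloidal, h=21: θ=305.1° here. β=7.2, B=62.1. 21·(0.1159 − sin(2π·0.1159)/(2π)) = 0.2097 → s = 61.2097

61.2097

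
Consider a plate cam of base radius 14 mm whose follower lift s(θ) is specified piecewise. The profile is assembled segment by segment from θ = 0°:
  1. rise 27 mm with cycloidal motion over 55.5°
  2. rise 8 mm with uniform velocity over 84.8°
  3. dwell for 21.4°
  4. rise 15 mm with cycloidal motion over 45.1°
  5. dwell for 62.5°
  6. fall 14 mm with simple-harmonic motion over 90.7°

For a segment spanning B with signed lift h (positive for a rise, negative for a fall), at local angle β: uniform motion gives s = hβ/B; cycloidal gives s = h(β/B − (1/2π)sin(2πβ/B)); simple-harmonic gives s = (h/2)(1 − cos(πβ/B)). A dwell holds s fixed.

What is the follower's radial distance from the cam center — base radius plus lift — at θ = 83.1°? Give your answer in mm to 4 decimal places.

seg 1 [0°–55.5°] cycloidal, h=27: full span → s += 27 → s = 27.0000
seg 2 [55.5°–140.3°] uniform, h=8: θ=83.1° here. β=27.6, B=84.8. 8·27.6/84.8 = 2.6038 → s = 29.6038
radial distance = base radius + s = 14 + 29.6038 = 43.6038

43.6038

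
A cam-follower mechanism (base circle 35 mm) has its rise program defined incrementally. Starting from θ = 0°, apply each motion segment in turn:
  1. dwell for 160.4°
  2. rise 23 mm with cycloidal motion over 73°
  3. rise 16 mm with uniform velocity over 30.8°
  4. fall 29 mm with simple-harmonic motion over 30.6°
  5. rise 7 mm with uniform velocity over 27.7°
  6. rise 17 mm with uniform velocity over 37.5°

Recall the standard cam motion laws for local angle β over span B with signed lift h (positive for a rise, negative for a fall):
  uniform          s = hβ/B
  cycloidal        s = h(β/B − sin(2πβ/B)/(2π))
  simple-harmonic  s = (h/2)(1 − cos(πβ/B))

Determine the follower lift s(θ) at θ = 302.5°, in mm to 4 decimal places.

seg 1 [0°–160.4°] dwell: s stays 0.0000
seg 2 [160.4°–233.4°] cycloidal, h=23: full span → s += 23 → s = 23.0000
seg 3 [233.4°–264.2°] uniform, h=16: full span → s += 16 → s = 39.0000
seg 4 [264.2°–294.8°] simple-harmonic, h=-29: full span → s += -29 → s = 10.0000
seg 5 [294.8°–322.5°] uniform, h=7: θ=302.5° here. β=7.7, B=27.7. 7·7.7/27.7 = 1.9458 → s = 11.9458

11.9458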